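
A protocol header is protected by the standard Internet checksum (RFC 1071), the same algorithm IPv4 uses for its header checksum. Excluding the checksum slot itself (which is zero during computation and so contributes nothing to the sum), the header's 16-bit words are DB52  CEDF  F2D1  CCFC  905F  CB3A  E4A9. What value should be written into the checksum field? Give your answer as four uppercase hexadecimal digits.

One's-complement addition (fold any carry out of bit 15 back into bit 0):
  0xDB52 + 0xCEDF = 0x1AA31 → wrap carry → 0xAA32
  0xAA32 + 0xF2D1 = 0x19D03 → wrap carry → 0x9D04
  0x9D04 + 0xCCFC = 0x16A00 → wrap carry → 0x6A01
  0x6A01 + 0x905F = 0x0FA60
  0xFA60 + 0xCB3A = 0x1C59A → wrap carry → 0xC59B
  0xC59B + 0xE4A9 = 0x1AA44 → wrap carry → 0xAA45
One's-complement sum = 0xAA45.
Checksum = ~0xAA45 & 0xFFFF = 0x55BA.

55BA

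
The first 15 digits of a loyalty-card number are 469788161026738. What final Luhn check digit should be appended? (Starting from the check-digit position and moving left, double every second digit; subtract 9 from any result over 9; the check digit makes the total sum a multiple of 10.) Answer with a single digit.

Partial digits right→left: 8 3 7 6 2 0 1 6 1 8 8 7 9 6 4
Double every second digit counting from the check-digit position (so the 1st, 3rd, 5th, ... of the partial from the right).
  doubled (with −9 where >9): 7 5 4 2 2 7 9 8 → sum 44
  kept as-is: 3 6 0 6 8 7 6 → sum 36
Total = 44 + 36 = 80.
Check digit = (10 − (80 mod 10)) mod 10 = 0.

0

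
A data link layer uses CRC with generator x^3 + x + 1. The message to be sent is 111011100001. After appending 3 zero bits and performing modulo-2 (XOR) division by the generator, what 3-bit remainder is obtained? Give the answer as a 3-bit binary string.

Append 3 zeros: 111011100001000. Divide by 1011 (XOR where the leading bit is 1):
  pos 0: 1110 XOR 1011 = 0101
  pos 1: 1011 XOR 1011 = 0000
  pos 5: 1100 XOR 1011 = 0111
  pos 6: 1110 XOR 1011 = 0101
  pos 7: 1010 XOR 1011 = 0001
  pos 10: 1100 XOR 1011 = 0111
  pos 11: 1110 XOR 1011 = 0101
Remainder (last 3 bits) = 101. This is the CRC / FCS.

101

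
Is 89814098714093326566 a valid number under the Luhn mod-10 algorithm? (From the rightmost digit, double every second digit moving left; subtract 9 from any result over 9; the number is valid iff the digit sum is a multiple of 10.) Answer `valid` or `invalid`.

From the right, keep odd positions and double even positions (subtract 9 from any doubled value over 9):
  doubled (positions 2,4,...): 3 3 6 9 8 5 9 8 7 7 → sum 65
  kept (positions 1,3,...): 6 5 2 3 0 1 8 0 1 9 → sum 35
Total = 100.
100 mod 10 = 0, so the number is valid.

valid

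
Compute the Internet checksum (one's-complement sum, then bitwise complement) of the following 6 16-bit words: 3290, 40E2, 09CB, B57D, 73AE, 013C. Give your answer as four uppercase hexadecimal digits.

585A

One's-complement addition (fold any carry out of bit 15 back into bit 0):
  0x3290 + 0x40E2 = 0x07372
  0x7372 + 0x09CB = 0x07D3D
  0x7D3D + 0xB57D = 0x132BA → wrap carry → 0x32BB
  0x32BB + 0x73AE = 0x0A669
  0xA669 + 0x013C = 0x0A7A5
One's-complement sum = 0xA7A5.
Checksum = ~0xA7A5 & 0xFFFF = 0x585A.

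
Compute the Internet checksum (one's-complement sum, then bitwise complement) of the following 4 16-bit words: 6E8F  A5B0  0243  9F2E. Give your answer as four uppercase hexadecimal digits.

4A4E

One's-complement addition (fold any carry out of bit 15 back into bit 0):
  0x6E8F + 0xA5B0 = 0x1143F → wrap carry → 0x1440
  0x1440 + 0x0243 = 0x01683
  0x1683 + 0x9F2E = 0x0B5B1
One's-complement sum = 0xB5B1.
Checksum = ~0xB5B1 & 0xFFFF = 0x4A4E.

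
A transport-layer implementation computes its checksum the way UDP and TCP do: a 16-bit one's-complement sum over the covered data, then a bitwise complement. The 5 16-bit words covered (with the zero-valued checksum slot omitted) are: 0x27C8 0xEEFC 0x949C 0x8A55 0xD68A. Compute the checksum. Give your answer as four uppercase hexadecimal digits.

One's-complement addition (fold any carry out of bit 15 back into bit 0):
  0x27C8 + 0xEEFC = 0x116C4 → wrap carry → 0x16C5
  0x16C5 + 0x949C = 0x0AB61
  0xAB61 + 0x8A55 = 0x135B6 → wrap carry → 0x35B7
  0x35B7 + 0xD68A = 0x10C41 → wrap carry → 0x0C42
One's-complement sum = 0x0C42.
Checksum = ~0x0C42 & 0xFFFF = 0xF3BD.

F3BD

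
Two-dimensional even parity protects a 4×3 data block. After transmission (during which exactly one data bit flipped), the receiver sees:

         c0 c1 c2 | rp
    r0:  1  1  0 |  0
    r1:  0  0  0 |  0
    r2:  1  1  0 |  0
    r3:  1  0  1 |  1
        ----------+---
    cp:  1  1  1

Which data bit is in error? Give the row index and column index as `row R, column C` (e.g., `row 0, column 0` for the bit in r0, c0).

Recompute each row's even parity and compare to rp:
  r0: data parity 0, sent rp 0 → ok
  r1: data parity 0, sent rp 0 → ok
  r2: data parity 0, sent rp 0 → ok
  r3: data parity 0, sent rp 1 → mismatch
Recompute each column's even parity and compare to cp:
  c0: data parity 1, sent cp 1 → ok
  c1: data parity 0, sent cp 1 → mismatch
  c2: data parity 1, sent cp 1 → ok
Exactly one row (r3) and one column (c1) fail → the flipped bit is at their intersection.

row 3, column 1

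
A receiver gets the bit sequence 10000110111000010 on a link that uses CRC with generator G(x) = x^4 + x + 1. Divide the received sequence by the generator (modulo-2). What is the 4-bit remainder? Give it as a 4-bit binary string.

Modulo-2 division of 10000110111000010 by 10011:
  pos 0: 10000 XOR 10011 = 00011
  pos 3: 11110 XOR 10011 = 01101
  pos 4: 11011 XOR 10011 = 01000
  pos 5: 10001 XOR 10011 = 00010
  pos 8: 10100 XOR 10011 = 00111
  pos 10: 11100 XOR 10011 = 01111
  pos 11: 11111 XOR 10011 = 01100
  pos 12: 11000 XOR 10011 = 01011
Remainder = 1011 (nonzero — an error is detected).

1011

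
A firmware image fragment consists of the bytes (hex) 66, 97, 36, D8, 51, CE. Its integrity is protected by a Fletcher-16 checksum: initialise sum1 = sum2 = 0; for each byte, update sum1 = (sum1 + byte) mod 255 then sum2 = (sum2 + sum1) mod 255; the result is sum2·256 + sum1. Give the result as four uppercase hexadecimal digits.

312D

Running sums (mod 255):
  after byte 0 (66): sum1=102, sum2=102
  after byte 1 (97): sum1=253, sum2=100
  after byte 2 (36): sum1=52, sum2=152
  after byte 3 (D8): sum1=13, sum2=165
  after byte 4 (51): sum1=94, sum2=4
  after byte 5 (CE): sum1=45, sum2=49
Checksum = sum2·256 + sum1 = 49·256 + 45 = 12589 = 0x312D.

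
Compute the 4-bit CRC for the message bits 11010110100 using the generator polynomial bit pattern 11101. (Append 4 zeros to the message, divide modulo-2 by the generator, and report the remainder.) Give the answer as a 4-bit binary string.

1010

Append 4 zeros: 110101101000000. Divide by 11101 (XOR where the leading bit is 1):
  pos 0: 11010 XOR 11101 = 00111
  pos 2: 11111 XOR 11101 = 00010
  pos 5: 10010 XOR 11101 = 01111
  pos 6: 11110 XOR 11101 = 00011
  pos 9: 11000 XOR 11101 = 00101
Remainder (last 4 bits) = 1010. This is the CRC / FCS.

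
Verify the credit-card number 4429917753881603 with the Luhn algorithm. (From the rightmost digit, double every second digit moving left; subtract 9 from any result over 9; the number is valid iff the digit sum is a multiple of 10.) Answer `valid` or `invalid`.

From the right, keep odd positions and double even positions (subtract 9 from any doubled value over 9):
  doubled (positions 2,4,...): 0 2 7 1 5 9 4 8 → sum 36
  kept (positions 1,3,...): 3 6 8 3 7 1 9 4 → sum 41
Total = 77.
77 mod 10 = 7, so the number is invalid.

invalid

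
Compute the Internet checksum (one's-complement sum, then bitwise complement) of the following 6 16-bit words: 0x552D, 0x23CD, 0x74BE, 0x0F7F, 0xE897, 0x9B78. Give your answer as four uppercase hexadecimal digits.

One's-complement addition (fold any carry out of bit 15 back into bit 0):
  0x552D + 0x23CD = 0x078FA
  0x78FA + 0x74BE = 0x0EDB8
  0xEDB8 + 0x0F7F = 0x0FD37
  0xFD37 + 0xE897 = 0x1E5CE → wrap carry → 0xE5CF
  0xE5CF + 0x9B78 = 0x18147 → wrap carry → 0x8148
One's-complement sum = 0x8148.
Checksum = ~0x8148 & 0xFFFF = 0x7EB7.

7EB7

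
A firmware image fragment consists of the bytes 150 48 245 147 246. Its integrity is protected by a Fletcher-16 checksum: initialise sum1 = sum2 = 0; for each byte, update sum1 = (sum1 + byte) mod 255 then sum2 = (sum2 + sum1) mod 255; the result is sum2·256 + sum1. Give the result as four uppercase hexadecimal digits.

Running sums (mod 255):
  after byte 0 (150): sum1=150, sum2=150
  after byte 1 (48): sum1=198, sum2=93
  after byte 2 (245): sum1=188, sum2=26
  after byte 3 (147): sum1=80, sum2=106
  after byte 4 (246): sum1=71, sum2=177
Checksum = sum2·256 + sum1 = 177·256 + 71 = 45383 = 0xB147.

B147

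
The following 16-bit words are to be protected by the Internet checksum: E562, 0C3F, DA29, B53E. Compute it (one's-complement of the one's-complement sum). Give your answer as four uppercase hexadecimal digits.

7EF5

One's-complement addition (fold any carry out of bit 15 back into bit 0):
  0xE562 + 0x0C3F = 0x0F1A1
  0xF1A1 + 0xDA29 = 0x1CBCA → wrap carry → 0xCBCB
  0xCBCB + 0xB53E = 0x18109 → wrap carry → 0x810A
One's-complement sum = 0x810A.
Checksum = ~0x810A & 0xFFFF = 0x7EF5.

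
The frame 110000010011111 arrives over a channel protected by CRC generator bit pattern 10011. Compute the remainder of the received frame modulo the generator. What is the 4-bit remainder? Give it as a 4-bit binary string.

Modulo-2 division of 110000010011111 by 10011:
  pos 0: 11000 XOR 10011 = 01011
  pos 1: 10110 XOR 10011 = 00101
  pos 3: 10101 XOR 10011 = 00110
  pos 5: 11000 XOR 10011 = 01011
  pos 6: 10111 XOR 10011 = 00100
  pos 8: 10011 XOR 10011 = 00000
Remainder = 0011 (nonzero — an error is detected).

0011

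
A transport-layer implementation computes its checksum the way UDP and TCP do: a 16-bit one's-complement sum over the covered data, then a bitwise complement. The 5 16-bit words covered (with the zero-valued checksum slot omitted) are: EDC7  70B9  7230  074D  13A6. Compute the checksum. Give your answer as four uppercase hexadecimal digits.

145B

One's-complement addition (fold any carry out of bit 15 back into bit 0):
  0xEDC7 + 0x70B9 = 0x15E80 → wrap carry → 0x5E81
  0x5E81 + 0x7230 = 0x0D0B1
  0xD0B1 + 0x074D = 0x0D7FE
  0xD7FE + 0x13A6 = 0x0EBA4
One's-complement sum = 0xEBA4.
Checksum = ~0xEBA4 & 0xFFFF = 0x145B.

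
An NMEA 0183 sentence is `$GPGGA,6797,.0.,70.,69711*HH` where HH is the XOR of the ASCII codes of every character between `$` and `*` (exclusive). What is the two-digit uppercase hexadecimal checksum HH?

XOR the ASCII codes of the payload characters:
  'G' = 0x47 → acc = 0x47
  'P' = 0x50 → acc = 0x17
  'G' = 0x47 → acc = 0x50
  'G' = 0x47 → acc = 0x17
  'A' = 0x41 → acc = 0x56
  ',' = 0x2C → acc = 0x7A
  '6' = 0x36 → acc = 0x4C
  '7' = 0x37 → acc = 0x7B
  '9' = 0x39 → acc = 0x42
  '7' = 0x37 → acc = 0x75
  ',' = 0x2C → acc = 0x59
  '.' = 0x2E → acc = 0x77
  '0' = 0x30 → acc = 0x47
  '.' = 0x2E → acc = 0x69
  ',' = 0x2C → acc = 0x45
  '7' = 0x37 → acc = 0x72
  '0' = 0x30 → acc = 0x42
  '.' = 0x2E → acc = 0x6C
  ',' = 0x2C → acc = 0x40
  '6' = 0x36 → acc = 0x76
  '9' = 0x39 → acc = 0x4F
  '7' = 0x37 → acc = 0x78
  '1' = 0x31 → acc = 0x49
  '1' = 0x31 → acc = 0x78
Checksum = 0x78.

78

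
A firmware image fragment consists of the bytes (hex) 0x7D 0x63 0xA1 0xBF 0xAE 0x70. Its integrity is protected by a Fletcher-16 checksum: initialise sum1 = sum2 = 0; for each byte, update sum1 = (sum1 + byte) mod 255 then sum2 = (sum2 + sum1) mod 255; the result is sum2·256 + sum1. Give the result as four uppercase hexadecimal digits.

7561

Running sums (mod 255):
  after byte 0 (0x7D): sum1=125, sum2=125
  after byte 1 (0x63): sum1=224, sum2=94
  after byte 2 (0xA1): sum1=130, sum2=224
  after byte 3 (0xBF): sum1=66, sum2=35
  after byte 4 (0xAE): sum1=240, sum2=20
  after byte 5 (0x70): sum1=97, sum2=117
Checksum = sum2·256 + sum1 = 117·256 + 97 = 30049 = 0x7561.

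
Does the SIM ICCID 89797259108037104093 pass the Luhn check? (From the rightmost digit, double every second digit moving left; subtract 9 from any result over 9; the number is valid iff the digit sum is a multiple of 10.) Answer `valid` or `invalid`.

From the right, keep odd positions and double even positions (subtract 9 from any doubled value over 9):
  doubled (positions 2,4,...): 9 8 2 6 7 2 1 5 5 7 → sum 52
  kept (positions 1,3,...): 3 0 0 7 0 0 9 2 9 9 → sum 39
Total = 91.
91 mod 10 = 1, so the number is invalid.

invalid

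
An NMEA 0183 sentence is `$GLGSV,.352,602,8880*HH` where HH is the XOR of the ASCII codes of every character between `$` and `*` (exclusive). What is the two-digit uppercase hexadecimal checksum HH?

43

XOR the ASCII codes of the payload characters:
  'G' = 0x47 → acc = 0x47
  'L' = 0x4C → acc = 0x0B
  'G' = 0x47 → acc = 0x4C
  'S' = 0x53 → acc = 0x1F
  'V' = 0x56 → acc = 0x49
  ',' = 0x2C → acc = 0x65
  '.' = 0x2E → acc = 0x4B
  '3' = 0x33 → acc = 0x78
  '5' = 0x35 → acc = 0x4D
  '2' = 0x32 → acc = 0x7F
  ',' = 0x2C → acc = 0x53
  '6' = 0x36 → acc = 0x65
  '0' = 0x30 → acc = 0x55
  '2' = 0x32 → acc = 0x67
  ',' = 0x2C → acc = 0x4B
  '8' = 0x38 → acc = 0x73
  '8' = 0x38 → acc = 0x4B
  '8' = 0x38 → acc = 0x73
  '0' = 0x30 → acc = 0x43
Checksum = 0x43.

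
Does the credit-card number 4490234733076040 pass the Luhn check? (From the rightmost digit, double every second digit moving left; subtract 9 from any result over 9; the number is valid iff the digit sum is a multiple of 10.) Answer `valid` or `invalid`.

From the right, keep odd positions and double even positions (subtract 9 from any doubled value over 9):
  doubled (positions 2,4,...): 8 3 0 6 8 4 9 8 → sum 46
  kept (positions 1,3,...): 0 0 7 3 7 3 0 4 → sum 24
Total = 70.
70 mod 10 = 0, so the number is valid.

valid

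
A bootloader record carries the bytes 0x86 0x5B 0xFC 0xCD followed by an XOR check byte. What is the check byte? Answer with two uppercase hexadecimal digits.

XOR the bytes together:
  start with 0x86
  0x86 ⊕ 0x5B = 0xDD
  0xDD ⊕ 0xFC = 0x21
  0x21 ⊕ 0xCD = 0xEC

EC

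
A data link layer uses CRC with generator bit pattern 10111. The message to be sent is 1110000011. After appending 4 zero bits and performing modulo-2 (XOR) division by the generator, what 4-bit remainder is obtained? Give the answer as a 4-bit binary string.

1011

Append 4 zeros: 11100000110000. Divide by 10111 (XOR where the leading bit is 1):
  pos 0: 11100 XOR 10111 = 01011
  pos 1: 10110 XOR 10111 = 00001
  pos 5: 10011 XOR 10111 = 00100
  pos 7: 10000 XOR 10111 = 00111
  pos 9: 11100 XOR 10111 = 01011
Remainder (last 4 bits) = 1011. This is the CRC / FCS.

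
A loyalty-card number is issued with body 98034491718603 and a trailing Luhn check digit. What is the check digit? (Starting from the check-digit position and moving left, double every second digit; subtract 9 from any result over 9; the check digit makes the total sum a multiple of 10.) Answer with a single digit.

Partial digits right→left: 3 0 6 8 1 7 1 9 4 4 3 0 8 9
Double every second digit counting from the check-digit position (so the 1st, 3rd, 5th, ... of the partial from the right).
  doubled (with −9 where >9): 6 3 2 2 8 6 7 → sum 34
  kept as-is: 0 8 7 9 4 0 9 → sum 37
Total = 34 + 37 = 71.
Check digit = (10 − (71 mod 10)) mod 10 = 9.

9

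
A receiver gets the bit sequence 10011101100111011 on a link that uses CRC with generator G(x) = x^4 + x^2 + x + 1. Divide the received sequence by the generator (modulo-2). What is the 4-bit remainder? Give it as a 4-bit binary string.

0010

Modulo-2 division of 10011101100111011 by 10111:
  pos 0: 10011 XOR 10111 = 00100
  pos 2: 10010 XOR 10111 = 00101
  pos 4: 10111 XOR 10111 = 00000
  pos 11: 11101 XOR 10111 = 01010
  pos 12: 10101 XOR 10111 = 00010
Remainder = 0010 (nonzero — an error is detected).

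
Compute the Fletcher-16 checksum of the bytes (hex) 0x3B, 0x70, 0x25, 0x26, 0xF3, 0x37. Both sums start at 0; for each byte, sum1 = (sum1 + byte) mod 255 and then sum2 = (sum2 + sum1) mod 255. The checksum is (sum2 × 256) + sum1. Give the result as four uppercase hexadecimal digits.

Running sums (mod 255):
  after byte 0 (0x3B): sum1=59, sum2=59
  after byte 1 (0x70): sum1=171, sum2=230
  after byte 2 (0x25): sum1=208, sum2=183
  after byte 3 (0x26): sum1=246, sum2=174
  after byte 4 (0xF3): sum1=234, sum2=153
  after byte 5 (0x37): sum1=34, sum2=187
Checksum = sum2·256 + sum1 = 187·256 + 34 = 47906 = 0xBB22.

BB22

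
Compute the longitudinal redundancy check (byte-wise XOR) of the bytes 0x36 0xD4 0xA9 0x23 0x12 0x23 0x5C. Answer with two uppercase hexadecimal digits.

XOR the bytes together:
  start with 0x36
  0x36 ⊕ 0xD4 = 0xE2
  0xE2 ⊕ 0xA9 = 0x4B
  0x4B ⊕ 0x23 = 0x68
  0x68 ⊕ 0x12 = 0x7A
  0x7A ⊕ 0x23 = 0x59
  0x59 ⊕ 0x5C = 0x05

05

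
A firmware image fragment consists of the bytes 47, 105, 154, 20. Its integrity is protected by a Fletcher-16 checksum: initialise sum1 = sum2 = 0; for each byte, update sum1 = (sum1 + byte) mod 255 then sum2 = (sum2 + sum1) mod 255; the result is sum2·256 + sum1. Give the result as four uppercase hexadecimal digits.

4247

Running sums (mod 255):
  after byte 0 (47): sum1=47, sum2=47
  after byte 1 (105): sum1=152, sum2=199
  after byte 2 (154): sum1=51, sum2=250
  after byte 3 (20): sum1=71, sum2=66
Checksum = sum2·256 + sum1 = 66·256 + 71 = 16967 = 0x4247.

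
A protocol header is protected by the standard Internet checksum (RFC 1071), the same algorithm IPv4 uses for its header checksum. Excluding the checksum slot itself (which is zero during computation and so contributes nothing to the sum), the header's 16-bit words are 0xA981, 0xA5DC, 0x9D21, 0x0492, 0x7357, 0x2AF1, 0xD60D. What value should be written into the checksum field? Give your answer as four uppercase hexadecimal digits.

One's-complement addition (fold any carry out of bit 15 back into bit 0):
  0xA981 + 0xA5DC = 0x14F5D → wrap carry → 0x4F5E
  0x4F5E + 0x9D21 = 0x0EC7F
  0xEC7F + 0x0492 = 0x0F111
  0xF111 + 0x7357 = 0x16468 → wrap carry → 0x6469
  0x6469 + 0x2AF1 = 0x08F5A
  0x8F5A + 0xD60D = 0x16567 → wrap carry → 0x6568
One's-complement sum = 0x6568.
Checksum = ~0x6568 & 0xFFFF = 0x9A97.

9A97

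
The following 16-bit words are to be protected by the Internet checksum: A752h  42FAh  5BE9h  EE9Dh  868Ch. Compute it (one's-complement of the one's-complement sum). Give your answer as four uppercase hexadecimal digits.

One's-complement addition (fold any carry out of bit 15 back into bit 0):
  0xA752 + 0x42FA = 0x0EA4C
  0xEA4C + 0x5BE9 = 0x14635 → wrap carry → 0x4636
  0x4636 + 0xEE9D = 0x134D3 → wrap carry → 0x34D4
  0x34D4 + 0x868C = 0x0BB60
One's-complement sum = 0xBB60.
Checksum = ~0xBB60 & 0xFFFF = 0x449F.

449F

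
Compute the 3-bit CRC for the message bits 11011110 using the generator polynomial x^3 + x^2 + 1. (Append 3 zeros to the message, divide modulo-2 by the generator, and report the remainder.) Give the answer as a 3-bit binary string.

Append 3 zeros: 11011110000. Divide by 1101 (XOR where the leading bit is 1):
  pos 0: 1101 XOR 1101 = 0000
  pos 4: 1110 XOR 1101 = 0011
  pos 6: 1100 XOR 1101 = 0001
Remainder (last 3 bits) = 010. This is the CRC / FCS.

010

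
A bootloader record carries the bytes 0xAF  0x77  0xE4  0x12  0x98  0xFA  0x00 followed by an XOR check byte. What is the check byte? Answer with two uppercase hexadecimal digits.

4C

XOR the bytes together:
  start with 0xAF
  0xAF ⊕ 0x77 = 0xD8
  0xD8 ⊕ 0xE4 = 0x3C
  0x3C ⊕ 0x12 = 0x2E
  0x2E ⊕ 0x98 = 0xB6
  0xB6 ⊕ 0xFA = 0x4C
  0x4C ⊕ 0x00 = 0x4C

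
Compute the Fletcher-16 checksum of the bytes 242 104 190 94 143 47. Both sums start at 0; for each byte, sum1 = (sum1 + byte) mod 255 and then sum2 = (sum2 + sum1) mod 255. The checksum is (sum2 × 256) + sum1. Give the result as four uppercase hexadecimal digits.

2037

Running sums (mod 255):
  after byte 0 (242): sum1=242, sum2=242
  after byte 1 (104): sum1=91, sum2=78
  after byte 2 (190): sum1=26, sum2=104
  after byte 3 (94): sum1=120, sum2=224
  after byte 4 (143): sum1=8, sum2=232
  after byte 5 (47): sum1=55, sum2=32
Checksum = sum2·256 + sum1 = 32·256 + 55 = 8247 = 0x2037.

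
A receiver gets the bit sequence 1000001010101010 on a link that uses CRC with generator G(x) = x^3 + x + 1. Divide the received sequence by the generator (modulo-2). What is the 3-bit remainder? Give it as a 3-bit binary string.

001

Modulo-2 division of 1000001010101010 by 1011:
  pos 0: 1000 XOR 1011 = 0011
  pos 2: 1100 XOR 1011 = 0111
  pos 3: 1111 XOR 1011 = 0100
  pos 4: 1000 XOR 1011 = 0011
  pos 6: 1110 XOR 1011 = 0101
  pos 7: 1011 XOR 1011 = 0000
  pos 12: 1010 XOR 1011 = 0001
Remainder = 001 (nonzero — an error is detected).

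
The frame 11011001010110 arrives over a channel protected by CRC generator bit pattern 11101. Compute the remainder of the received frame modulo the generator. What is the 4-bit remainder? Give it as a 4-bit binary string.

0000

Modulo-2 division of 11011001010110 by 11101:
  pos 0: 11011 XOR 11101 = 00110
  pos 2: 11000 XOR 11101 = 00101
  pos 4: 10110 XOR 11101 = 01011
  pos 5: 10111 XOR 11101 = 01010
  pos 6: 10100 XOR 11101 = 01001
  pos 7: 10011 XOR 11101 = 01110
  pos 8: 11101 XOR 11101 = 00000
Remainder = 0000 (zero — the frame passes the CRC check).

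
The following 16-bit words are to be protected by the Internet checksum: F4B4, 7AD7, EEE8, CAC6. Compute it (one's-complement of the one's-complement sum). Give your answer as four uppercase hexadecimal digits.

D6C3

One's-complement addition (fold any carry out of bit 15 back into bit 0):
  0xF4B4 + 0x7AD7 = 0x16F8B → wrap carry → 0x6F8C
  0x6F8C + 0xEEE8 = 0x15E74 → wrap carry → 0x5E75
  0x5E75 + 0xCAC6 = 0x1293B → wrap carry → 0x293C
One's-complement sum = 0x293C.
Checksum = ~0x293C & 0xFFFF = 0xD6C3.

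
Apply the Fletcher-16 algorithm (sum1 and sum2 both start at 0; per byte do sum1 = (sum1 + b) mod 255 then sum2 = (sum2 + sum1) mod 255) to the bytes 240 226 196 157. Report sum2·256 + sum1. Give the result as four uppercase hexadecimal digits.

Running sums (mod 255):
  after byte 0 (240): sum1=240, sum2=240
  after byte 1 (226): sum1=211, sum2=196
  after byte 2 (196): sum1=152, sum2=93
  after byte 3 (157): sum1=54, sum2=147
Checksum = sum2·256 + sum1 = 147·256 + 54 = 37686 = 0x9336.

9336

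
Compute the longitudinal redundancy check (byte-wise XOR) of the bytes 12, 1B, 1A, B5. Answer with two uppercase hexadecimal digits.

A6

XOR the bytes together:
  start with 0x12
  0x12 ⊕ 0x1B = 0x09
  0x09 ⊕ 0x1A = 0x13
  0x13 ⊕ 0xB5 = 0xA6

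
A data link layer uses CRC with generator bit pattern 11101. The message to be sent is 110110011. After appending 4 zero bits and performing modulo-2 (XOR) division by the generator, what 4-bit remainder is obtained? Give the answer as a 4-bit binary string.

0110

Append 4 zeros: 1101100110000. Divide by 11101 (XOR where the leading bit is 1):
  pos 0: 11011 XOR 11101 = 00110
  pos 2: 11000 XOR 11101 = 00101
  pos 4: 10111 XOR 11101 = 01010
  pos 5: 10100 XOR 11101 = 01001
  pos 6: 10010 XOR 11101 = 01111
  pos 7: 11110 XOR 11101 = 00011
Remainder (last 4 bits) = 0110. This is the CRC / FCS.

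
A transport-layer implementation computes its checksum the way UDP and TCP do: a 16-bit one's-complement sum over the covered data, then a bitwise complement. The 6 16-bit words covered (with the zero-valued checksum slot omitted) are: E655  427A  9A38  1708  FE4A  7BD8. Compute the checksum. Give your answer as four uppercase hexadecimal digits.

ABCB

One's-complement addition (fold any carry out of bit 15 back into bit 0):
  0xE655 + 0x427A = 0x128CF → wrap carry → 0x28D0
  0x28D0 + 0x9A38 = 0x0C308
  0xC308 + 0x1708 = 0x0DA10
  0xDA10 + 0xFE4A = 0x1D85A → wrap carry → 0xD85B
  0xD85B + 0x7BD8 = 0x15433 → wrap carry → 0x5434
One's-complement sum = 0x5434.
Checksum = ~0x5434 & 0xFFFF = 0xABCB.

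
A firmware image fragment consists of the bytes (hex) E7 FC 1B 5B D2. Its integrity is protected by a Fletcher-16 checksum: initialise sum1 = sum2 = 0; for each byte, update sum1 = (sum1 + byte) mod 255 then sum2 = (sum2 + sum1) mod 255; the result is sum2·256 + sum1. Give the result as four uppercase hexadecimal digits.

562E

Running sums (mod 255):
  after byte 0 (E7): sum1=231, sum2=231
  after byte 1 (FC): sum1=228, sum2=204
  after byte 2 (1B): sum1=0, sum2=204
  after byte 3 (5B): sum1=91, sum2=40
  after byte 4 (D2): sum1=46, sum2=86
Checksum = sum2·256 + sum1 = 86·256 + 46 = 22062 = 0x562E.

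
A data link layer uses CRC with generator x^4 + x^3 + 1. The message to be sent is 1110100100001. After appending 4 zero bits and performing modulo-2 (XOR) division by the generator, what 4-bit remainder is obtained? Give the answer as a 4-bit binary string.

Append 4 zeros: 11101001000010000. Divide by 11001 (XOR where the leading bit is 1):
  pos 0: 11101 XOR 11001 = 00100
  pos 2: 10000 XOR 11001 = 01001
  pos 3: 10011 XOR 11001 = 01010
  pos 4: 10100 XOR 11001 = 01101
  pos 5: 11010 XOR 11001 = 00011
  pos 8: 11001 XOR 11001 = 00000
Remainder (last 4 bits) = 0000. This is the CRC / FCS.

0000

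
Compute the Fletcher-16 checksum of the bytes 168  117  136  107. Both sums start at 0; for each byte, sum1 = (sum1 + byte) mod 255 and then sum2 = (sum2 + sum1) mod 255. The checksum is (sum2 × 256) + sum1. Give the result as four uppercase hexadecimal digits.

7F12

Running sums (mod 255):
  after byte 0 (168): sum1=168, sum2=168
  after byte 1 (117): sum1=30, sum2=198
  after byte 2 (136): sum1=166, sum2=109
  after byte 3 (107): sum1=18, sum2=127
Checksum = sum2·256 + sum1 = 127·256 + 18 = 32530 = 0x7F12.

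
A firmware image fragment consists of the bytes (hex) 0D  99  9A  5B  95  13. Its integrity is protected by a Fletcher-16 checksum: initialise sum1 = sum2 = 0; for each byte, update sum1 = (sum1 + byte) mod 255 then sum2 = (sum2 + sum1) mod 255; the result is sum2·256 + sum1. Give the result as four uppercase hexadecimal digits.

Running sums (mod 255):
  after byte 0 (0D): sum1=13, sum2=13
  after byte 1 (99): sum1=166, sum2=179
  after byte 2 (9A): sum1=65, sum2=244
  after byte 3 (5B): sum1=156, sum2=145
  after byte 4 (95): sum1=50, sum2=195
  after byte 5 (13): sum1=69, sum2=9
Checksum = sum2·256 + sum1 = 9·256 + 69 = 2373 = 0x0945.

0945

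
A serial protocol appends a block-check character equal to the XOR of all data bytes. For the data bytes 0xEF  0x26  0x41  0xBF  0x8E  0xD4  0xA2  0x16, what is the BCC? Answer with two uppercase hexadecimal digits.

XOR the bytes together:
  start with 0xEF
  0xEF ⊕ 0x26 = 0xC9
  0xC9 ⊕ 0x41 = 0x88
  0x88 ⊕ 0xBF = 0x37
  0x37 ⊕ 0x8E = 0xB9
  0xB9 ⊕ 0xD4 = 0x6D
  0x6D ⊕ 0xA2 = 0xCF
  0xCF ⊕ 0x16 = 0xD9

D9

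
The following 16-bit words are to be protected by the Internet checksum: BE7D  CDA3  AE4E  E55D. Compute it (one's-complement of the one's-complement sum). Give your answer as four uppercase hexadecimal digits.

E031

One's-complement addition (fold any carry out of bit 15 back into bit 0):
  0xBE7D + 0xCDA3 = 0x18C20 → wrap carry → 0x8C21
  0x8C21 + 0xAE4E = 0x13A6F → wrap carry → 0x3A70
  0x3A70 + 0xE55D = 0x11FCD → wrap carry → 0x1FCE
One's-complement sum = 0x1FCE.
Checksum = ~0x1FCE & 0xFFFF = 0xE031.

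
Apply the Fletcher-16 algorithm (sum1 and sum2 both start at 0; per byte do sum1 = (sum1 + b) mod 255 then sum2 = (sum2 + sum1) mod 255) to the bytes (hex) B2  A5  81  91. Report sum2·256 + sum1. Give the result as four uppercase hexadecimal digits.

Running sums (mod 255):
  after byte 0 (B2): sum1=178, sum2=178
  after byte 1 (A5): sum1=88, sum2=11
  after byte 2 (81): sum1=217, sum2=228
  after byte 3 (91): sum1=107, sum2=80
Checksum = sum2·256 + sum1 = 80·256 + 107 = 20587 = 0x506B.

506B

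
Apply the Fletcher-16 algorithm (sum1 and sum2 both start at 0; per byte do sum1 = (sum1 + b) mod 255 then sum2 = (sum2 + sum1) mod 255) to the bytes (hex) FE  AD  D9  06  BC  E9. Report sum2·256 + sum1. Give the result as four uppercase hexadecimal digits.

Running sums (mod 255):
  after byte 0 (FE): sum1=254, sum2=254
  after byte 1 (AD): sum1=172, sum2=171
  after byte 2 (D9): sum1=134, sum2=50
  after byte 3 (06): sum1=140, sum2=190
  after byte 4 (BC): sum1=73, sum2=8
  after byte 5 (E9): sum1=51, sum2=59
Checksum = sum2·256 + sum1 = 59·256 + 51 = 15155 = 0x3B33.

3B33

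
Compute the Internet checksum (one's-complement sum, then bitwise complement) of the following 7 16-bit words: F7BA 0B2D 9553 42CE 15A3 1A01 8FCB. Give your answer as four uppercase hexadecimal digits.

6586

One's-complement addition (fold any carry out of bit 15 back into bit 0):
  0xF7BA + 0x0B2D = 0x102E7 → wrap carry → 0x02E8
  0x02E8 + 0x9553 = 0x0983B
  0x983B + 0x42CE = 0x0DB09
  0xDB09 + 0x15A3 = 0x0F0AC
  0xF0AC + 0x1A01 = 0x10AAD → wrap carry → 0x0AAE
  0x0AAE + 0x8FCB = 0x09A79
One's-complement sum = 0x9A79.
Checksum = ~0x9A79 & 0xFFFF = 0x6586.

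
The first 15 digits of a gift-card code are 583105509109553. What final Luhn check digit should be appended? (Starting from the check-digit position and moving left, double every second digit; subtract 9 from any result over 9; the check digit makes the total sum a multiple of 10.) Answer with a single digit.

Partial digits right→left: 3 5 5 9 0 1 9 0 5 5 0 1 3 8 5
Double every second digit counting from the check-digit position (so the 1st, 3rd, 5th, ... of the partial from the right).
  doubled (with −9 where >9): 6 1 0 9 1 0 6 1 → sum 24
  kept as-is: 5 9 1 0 5 1 8 → sum 29
Total = 24 + 29 = 53.
Check digit = (10 − (53 mod 10)) mod 10 = 7.

7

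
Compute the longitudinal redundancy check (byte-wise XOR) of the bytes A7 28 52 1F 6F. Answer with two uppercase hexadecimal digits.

AD

XOR the bytes together:
  start with 0xA7
  0xA7 ⊕ 0x28 = 0x8F
  0x8F ⊕ 0x52 = 0xDD
  0xDD ⊕ 0x1F = 0xC2
  0xC2 ⊕ 0x6F = 0xAD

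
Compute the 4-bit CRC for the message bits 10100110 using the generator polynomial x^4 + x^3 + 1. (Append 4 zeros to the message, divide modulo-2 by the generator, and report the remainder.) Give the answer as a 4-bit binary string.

1100

Append 4 zeros: 101001100000. Divide by 11001 (XOR where the leading bit is 1):
  pos 0: 10100 XOR 11001 = 01101
  pos 1: 11011 XOR 11001 = 00010
  pos 4: 10100 XOR 11001 = 01101
  pos 5: 11010 XOR 11001 = 00011
Remainder (last 4 bits) = 1100. This is the CRC / FCS.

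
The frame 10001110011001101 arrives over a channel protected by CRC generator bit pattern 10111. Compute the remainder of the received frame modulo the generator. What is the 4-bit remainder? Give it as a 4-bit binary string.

Modulo-2 division of 10001110011001101 by 10111:
  pos 0: 10001 XOR 10111 = 00110
  pos 2: 11011 XOR 10111 = 01100
  pos 3: 11000 XOR 10111 = 01111
  pos 4: 11110 XOR 10111 = 01001
  pos 5: 10011 XOR 10111 = 00100
  pos 7: 10010 XOR 10111 = 00101
  pos 9: 10101 XOR 10111 = 00010
  pos 12: 10101 XOR 10111 = 00010
Remainder = 0010 (nonzero — an error is detected).

0010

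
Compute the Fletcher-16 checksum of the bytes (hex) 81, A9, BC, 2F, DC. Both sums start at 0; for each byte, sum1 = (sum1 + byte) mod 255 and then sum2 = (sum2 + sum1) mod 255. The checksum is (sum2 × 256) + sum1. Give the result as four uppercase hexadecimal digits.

9FF3

Running sums (mod 255):
  after byte 0 (81): sum1=129, sum2=129
  after byte 1 (A9): sum1=43, sum2=172
  after byte 2 (BC): sum1=231, sum2=148
  after byte 3 (2F): sum1=23, sum2=171
  after byte 4 (DC): sum1=243, sum2=159
Checksum = sum2·256 + sum1 = 159·256 + 243 = 40947 = 0x9FF3.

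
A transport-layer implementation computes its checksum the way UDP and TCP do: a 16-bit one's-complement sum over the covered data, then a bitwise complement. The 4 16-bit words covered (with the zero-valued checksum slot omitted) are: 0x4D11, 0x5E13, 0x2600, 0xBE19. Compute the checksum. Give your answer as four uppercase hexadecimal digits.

One's-complement addition (fold any carry out of bit 15 back into bit 0):
  0x4D11 + 0x5E13 = 0x0AB24
  0xAB24 + 0x2600 = 0x0D124
  0xD124 + 0xBE19 = 0x18F3D → wrap carry → 0x8F3E
One's-complement sum = 0x8F3E.
Checksum = ~0x8F3E & 0xFFFF = 0x70C1.

70C1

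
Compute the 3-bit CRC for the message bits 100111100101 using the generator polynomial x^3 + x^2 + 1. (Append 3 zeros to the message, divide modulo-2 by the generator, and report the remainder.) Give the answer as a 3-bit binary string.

011

Append 3 zeros: 100111100101000. Divide by 1101 (XOR where the leading bit is 1):
  pos 0: 1001 XOR 1101 = 0100
  pos 1: 1001 XOR 1101 = 0100
  pos 2: 1001 XOR 1101 = 0100
  pos 3: 1001 XOR 1101 = 0100
  pos 4: 1000 XOR 1101 = 0101
  pos 5: 1010 XOR 1101 = 0111
  pos 6: 1111 XOR 1101 = 0010
  pos 8: 1001 XOR 1101 = 0100
  pos 9: 1000 XOR 1101 = 0101
  pos 10: 1010 XOR 1101 = 0111
  pos 11: 1110 XOR 1101 = 0011
Remainder (last 3 bits) = 011. This is the CRC / FCS.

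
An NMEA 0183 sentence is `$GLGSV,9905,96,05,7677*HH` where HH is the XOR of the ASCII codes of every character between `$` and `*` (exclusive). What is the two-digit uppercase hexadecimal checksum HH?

XOR the ASCII codes of the payload characters:
  'G' = 0x47 → acc = 0x47
  'L' = 0x4C → acc = 0x0B
  'G' = 0x47 → acc = 0x4C
  'S' = 0x53 → acc = 0x1F
  'V' = 0x56 → acc = 0x49
  ',' = 0x2C → acc = 0x65
  '9' = 0x39 → acc = 0x5C
  '9' = 0x39 → acc = 0x65
  '0' = 0x30 → acc = 0x55
  '5' = 0x35 → acc = 0x60
  ',' = 0x2C → acc = 0x4C
  '9' = 0x39 → acc = 0x75
  '6' = 0x36 → acc = 0x43
  ',' = 0x2C → acc = 0x6F
  '0' = 0x30 → acc = 0x5F
  '5' = 0x35 → acc = 0x6A
  ',' = 0x2C → acc = 0x46
  '7' = 0x37 → acc = 0x71
  '6' = 0x36 → acc = 0x47
  '7' = 0x37 → acc = 0x70
  '7' = 0x37 → acc = 0x47
Checksum = 0x47.

47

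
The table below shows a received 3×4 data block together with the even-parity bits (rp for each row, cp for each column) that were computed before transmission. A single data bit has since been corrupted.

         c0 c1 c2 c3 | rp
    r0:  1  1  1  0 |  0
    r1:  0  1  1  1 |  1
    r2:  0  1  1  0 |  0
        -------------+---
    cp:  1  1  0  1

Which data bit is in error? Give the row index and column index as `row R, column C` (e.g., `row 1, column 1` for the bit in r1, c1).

Recompute each row's even parity and compare to rp:
  r0: data parity 1, sent rp 0 → mismatch
  r1: data parity 1, sent rp 1 → ok
  r2: data parity 0, sent rp 0 → ok
Recompute each column's even parity and compare to cp:
  c0: data parity 1, sent cp 1 → ok
  c1: data parity 1, sent cp 1 → ok
  c2: data parity 1, sent cp 0 → mismatch
  c3: data parity 1, sent cp 1 → ok
Exactly one row (r0) and one column (c2) fail → the flipped bit is at their intersection.

row 0, column 2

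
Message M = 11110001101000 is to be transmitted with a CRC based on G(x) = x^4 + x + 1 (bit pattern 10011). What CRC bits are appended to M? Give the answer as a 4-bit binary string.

Append 4 zeros: 111100011010000000. Divide by 10011 (XOR where the leading bit is 1):
  pos 0: 11110 XOR 10011 = 01101
  pos 1: 11010 XOR 10011 = 01001
  pos 2: 10010 XOR 10011 = 00001
  pos 6: 11101 XOR 10011 = 01110
  pos 7: 11100 XOR 10011 = 01111
  pos 8: 11110 XOR 10011 = 01101
  pos 9: 11010 XOR 10011 = 01001
  pos 10: 10010 XOR 10011 = 00001
Remainder (last 4 bits) = 1000. This is the CRC / FCS.

1000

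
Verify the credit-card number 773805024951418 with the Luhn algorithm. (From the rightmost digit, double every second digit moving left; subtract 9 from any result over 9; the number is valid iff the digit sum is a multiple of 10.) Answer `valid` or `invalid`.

From the right, keep odd positions and double even positions (subtract 9 from any doubled value over 9):
  doubled (positions 2,4,...): 2 2 9 4 1 7 5 → sum 30
  kept (positions 1,3,...): 8 4 5 4 0 0 3 7 → sum 31
Total = 61.
61 mod 10 = 1, so the number is invalid.

invalid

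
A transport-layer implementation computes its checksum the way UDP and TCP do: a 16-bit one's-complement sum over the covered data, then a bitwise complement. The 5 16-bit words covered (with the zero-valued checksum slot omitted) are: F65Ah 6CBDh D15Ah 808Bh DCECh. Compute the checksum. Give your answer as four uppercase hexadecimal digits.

6E14

One's-complement addition (fold any carry out of bit 15 back into bit 0):
  0xF65A + 0x6CBD = 0x16317 → wrap carry → 0x6318
  0x6318 + 0xD15A = 0x13472 → wrap carry → 0x3473
  0x3473 + 0x808B = 0x0B4FE
  0xB4FE + 0xDCEC = 0x191EA → wrap carry → 0x91EB
One's-complement sum = 0x91EB.
Checksum = ~0x91EB & 0xFFFF = 0x6E14.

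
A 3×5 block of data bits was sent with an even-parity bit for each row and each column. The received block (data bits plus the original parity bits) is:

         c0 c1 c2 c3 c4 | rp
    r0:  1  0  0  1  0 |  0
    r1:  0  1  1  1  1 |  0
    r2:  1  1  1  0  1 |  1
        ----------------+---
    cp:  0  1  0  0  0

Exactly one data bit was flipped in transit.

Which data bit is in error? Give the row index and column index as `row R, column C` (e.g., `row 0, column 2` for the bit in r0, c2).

row 2, column 1

Recompute each row's even parity and compare to rp:
  r0: data parity 0, sent rp 0 → ok
  r1: data parity 0, sent rp 0 → ok
  r2: data parity 0, sent rp 1 → mismatch
Recompute each column's even parity and compare to cp:
  c0: data parity 0, sent cp 0 → ok
  c1: data parity 0, sent cp 1 → mismatch
  c2: data parity 0, sent cp 0 → ok
  c3: data parity 0, sent cp 0 → ok
  c4: data parity 0, sent cp 0 → ok
Exactly one row (r2) and one column (c1) fail → the flipped bit is at their intersection.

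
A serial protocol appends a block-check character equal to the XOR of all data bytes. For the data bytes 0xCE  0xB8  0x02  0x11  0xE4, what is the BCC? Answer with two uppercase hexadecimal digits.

XOR the bytes together:
  start with 0xCE
  0xCE ⊕ 0xB8 = 0x76
  0x76 ⊕ 0x02 = 0x74
  0x74 ⊕ 0x11 = 0x65
  0x65 ⊕ 0xE4 = 0x81

81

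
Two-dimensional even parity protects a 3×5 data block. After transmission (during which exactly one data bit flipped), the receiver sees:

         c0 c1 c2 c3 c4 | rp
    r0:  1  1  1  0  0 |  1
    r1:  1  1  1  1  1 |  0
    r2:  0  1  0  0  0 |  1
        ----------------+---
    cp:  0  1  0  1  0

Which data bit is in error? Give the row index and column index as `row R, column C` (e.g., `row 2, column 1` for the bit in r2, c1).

Recompute each row's even parity and compare to rp:
  r0: data parity 1, sent rp 1 → ok
  r1: data parity 1, sent rp 0 → mismatch
  r2: data parity 1, sent rp 1 → ok
Recompute each column's even parity and compare to cp:
  c0: data parity 0, sent cp 0 → ok
  c1: data parity 1, sent cp 1 → ok
  c2: data parity 0, sent cp 0 → ok
  c3: data parity 1, sent cp 1 → ok
  c4: data parity 1, sent cp 0 → mismatch
Exactly one row (r1) and one column (c4) fail → the flipped bit is at their intersection.

row 1, column 4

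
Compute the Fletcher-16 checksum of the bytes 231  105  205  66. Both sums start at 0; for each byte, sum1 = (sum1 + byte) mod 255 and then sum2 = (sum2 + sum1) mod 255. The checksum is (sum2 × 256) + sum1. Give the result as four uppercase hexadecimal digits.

Running sums (mod 255):
  after byte 0 (231): sum1=231, sum2=231
  after byte 1 (105): sum1=81, sum2=57
  after byte 2 (205): sum1=31, sum2=88
  after byte 3 (66): sum1=97, sum2=185
Checksum = sum2·256 + sum1 = 185·256 + 97 = 47457 = 0xB961.

B961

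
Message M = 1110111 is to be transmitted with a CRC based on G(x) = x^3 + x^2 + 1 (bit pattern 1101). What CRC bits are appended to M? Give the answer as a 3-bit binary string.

Append 3 zeros: 1110111000. Divide by 1101 (XOR where the leading bit is 1):
  pos 0: 1110 XOR 1101 = 0011
  pos 2: 1111 XOR 1101 = 0010
  pos 4: 1010 XOR 1101 = 0111
  pos 5: 1110 XOR 1101 = 0011
Remainder (last 3 bits) = 110. This is the CRC / FCS.

110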